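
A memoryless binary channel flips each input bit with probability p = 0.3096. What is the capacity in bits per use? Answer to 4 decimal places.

0.1073 bits

Binary symmetric channel: C = 1 − h₂(ε) where h₂ is the binary entropy function.
h₂(0.3096) = −0.3096·log₂0.3096 − 0.6904·log₂0.6904 = 0.8927.
C = 1 − 0.8927 = 0.1073 bits per channel use.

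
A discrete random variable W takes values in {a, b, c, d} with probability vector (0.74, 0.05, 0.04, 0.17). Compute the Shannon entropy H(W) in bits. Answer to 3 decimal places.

1.158 bits

H(W) = −Σ p·log₂ p.
  −(0.74)·log₂(0.74) = 0.3215
  −(0.05)·log₂(0.05) = 0.2161
  −(0.04)·log₂(0.04) = 0.1858
  −(0.17)·log₂(0.17) = 0.4346
Sum: 0.3215 + 0.2161 + 0.1858 + 0.4346 = 1.158 bits.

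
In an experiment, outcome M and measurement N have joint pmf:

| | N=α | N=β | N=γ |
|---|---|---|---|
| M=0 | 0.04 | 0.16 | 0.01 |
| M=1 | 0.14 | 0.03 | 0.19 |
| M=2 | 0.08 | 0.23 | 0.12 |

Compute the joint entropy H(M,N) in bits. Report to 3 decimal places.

H(M,N) = −Σ p(x,y)·log₂ p(x,y) over all 9 cells.
  cell (0,α): −0.04·log₂0.04 = 0.1858
  cell (0,β): −0.16·log₂0.16 = 0.4230
  cell (0,γ): −0.01·log₂0.01 = 0.0664
  cell (1,α): −0.14·log₂0.14 = 0.3971
  cell (1,β): −0.03·log₂0.03 = 0.1518
  cell (1,γ): −0.19·log₂0.19 = 0.4552
  cell (2,α): −0.08·log₂0.08 = 0.2915
  cell (2,β): −0.23·log₂0.23 = 0.4877
  cell (2,γ): −0.12·log₂0.12 = 0.3671
Sum = 2.826 bits.

2.826 bits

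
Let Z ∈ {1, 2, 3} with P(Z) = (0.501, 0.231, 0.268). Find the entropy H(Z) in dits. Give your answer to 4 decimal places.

0.4506 dits

H(Z) = −Σ p·log₁₀ p.
  −(0.501)·log₁₀(0.501) = 0.15038
  −(0.231)·log₁₀(0.231) = 0.14701
  −(0.268)·log₁₀(0.268) = 0.15326
Sum: 0.15038 + 0.14701 + 0.15326 = 0.4506 dits.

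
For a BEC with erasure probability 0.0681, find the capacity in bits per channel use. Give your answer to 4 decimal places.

Binary erasure channel: capacity C = 1 − ε.
C = 1 − 0.0681 = 0.9319 bits per channel use.

0.9319 bits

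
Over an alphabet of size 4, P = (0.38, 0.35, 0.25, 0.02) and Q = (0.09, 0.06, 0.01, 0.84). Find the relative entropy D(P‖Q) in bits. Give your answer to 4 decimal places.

2.7333 bits

D(P‖Q) = Σ p·log₂(p/q).
  0.38·log₂(0.38/0.09) = 0.78964
  0.35·log₂(0.35/0.06) = 0.89051
  0.25·log₂(0.25/0.01) = 1.16096
  0.02·log₂(0.02/0.84) = -0.10785
D(P‖Q) = 2.7333 bits.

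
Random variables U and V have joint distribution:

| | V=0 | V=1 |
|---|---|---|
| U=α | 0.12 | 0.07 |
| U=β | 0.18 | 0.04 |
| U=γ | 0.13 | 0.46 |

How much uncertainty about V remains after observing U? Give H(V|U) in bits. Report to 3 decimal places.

Chain rule: H(V|U) = H(U,V) − H(U).
Marginals: p(U) = (0.1900, 0.2200, 0.5900), p(V) = (0.4300, 0.5700).
H(U,V) = 2.1647 bits; H(U) = 1.3849 bits.
H(V|U) = 2.1647 − 1.3849 = 0.780 bits.

0.780 bits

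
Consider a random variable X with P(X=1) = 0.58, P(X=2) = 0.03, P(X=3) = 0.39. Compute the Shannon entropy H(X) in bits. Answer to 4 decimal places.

1.1374 bits

H(X) = −Σ p·log₂ p.
  −(0.58)·log₂(0.58) = 0.45581
  −(0.03)·log₂(0.03) = 0.15177
  −(0.39)·log₂(0.39) = 0.52980
Sum: 0.45581 + 0.15177 + 0.52980 = 1.1374 bits.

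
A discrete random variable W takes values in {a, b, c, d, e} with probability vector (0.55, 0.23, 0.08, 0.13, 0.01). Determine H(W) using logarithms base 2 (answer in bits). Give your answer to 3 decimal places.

1.703 bits

H(W) = −Σ p·log₂ p.
  −(0.55)·log₂(0.55) = 0.4744
  −(0.23)·log₂(0.23) = 0.4877
  −(0.08)·log₂(0.08) = 0.2915
  −(0.13)·log₂(0.13) = 0.3826
  −(0.01)·log₂(0.01) = 0.0664
Sum: 0.4744 + 0.4877 + 0.2915 + 0.3826 + 0.0664 = 1.703 bits.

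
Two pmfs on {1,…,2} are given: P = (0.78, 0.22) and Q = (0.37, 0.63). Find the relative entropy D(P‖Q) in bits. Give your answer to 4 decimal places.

0.5053 bits

D(P‖Q) = Σ p·log₂(p/q).
  0.78·log₂(0.78/0.37) = 0.83924
  0.22·log₂(0.22/0.63) = -0.33393
D(P‖Q) = 0.5053 bits.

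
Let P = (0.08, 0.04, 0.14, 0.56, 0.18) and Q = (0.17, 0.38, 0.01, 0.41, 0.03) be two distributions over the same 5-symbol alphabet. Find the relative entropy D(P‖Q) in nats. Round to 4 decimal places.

0.7162 nats

D(P‖Q) = Σ p·ln(p/q).
  0.08·ln(0.08/0.17) = -0.06030
  0.04·ln(0.04/0.38) = -0.09005
  0.14·ln(0.14/0.01) = 0.36947
  0.56·ln(0.56/0.41) = 0.17460
  0.18·ln(0.18/0.03) = 0.32252
D(P‖Q) = 0.7162 nats.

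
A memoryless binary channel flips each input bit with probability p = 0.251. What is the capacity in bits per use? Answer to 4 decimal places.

0.1871 bits

Binary symmetric channel: C = 1 − h₂(ε) where h₂ is the binary entropy function.
h₂(0.251) = −0.251·log₂0.251 − 0.749·log₂0.749 = 0.8129.
C = 1 − 0.8129 = 0.1871 bits per channel use.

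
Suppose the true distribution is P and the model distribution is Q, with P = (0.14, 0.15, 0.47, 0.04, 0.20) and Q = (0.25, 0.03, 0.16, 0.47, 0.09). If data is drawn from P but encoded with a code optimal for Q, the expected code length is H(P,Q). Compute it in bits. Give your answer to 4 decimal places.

H(P,Q) = −Σ p·log₂ q.
  −0.14·log₂(0.25) = 0.28000
  −0.15·log₂(0.03) = 0.75883
  −0.47·log₂(0.16) = 1.24261
  −0.04·log₂(0.47) = 0.04357
  −0.20·log₂(0.09) = 0.69479
H(P,Q) = 3.0198 bits.

3.0198 bits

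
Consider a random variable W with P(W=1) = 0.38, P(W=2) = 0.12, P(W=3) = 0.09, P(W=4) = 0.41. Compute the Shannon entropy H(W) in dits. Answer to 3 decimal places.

0.523 dits

H(W) = −Σ p·log₁₀ p.
  −(0.38)·log₁₀(0.38) = 0.1597
  −(0.12)·log₁₀(0.12) = 0.1105
  −(0.09)·log₁₀(0.09) = 0.0941
  −(0.41)·log₁₀(0.41) = 0.1588
Sum: 0.1597 + 0.1105 + 0.0941 + 0.1588 = 0.523 dits.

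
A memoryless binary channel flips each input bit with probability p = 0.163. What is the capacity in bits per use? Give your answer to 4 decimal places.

Binary symmetric channel: C = 1 − h₂(ε) where h₂ is the binary entropy function.
h₂(0.163) = −0.163·log₂0.163 − 0.837·log₂0.837 = 0.6414.
C = 1 − 0.6414 = 0.3586 bits per channel use.

0.3586 bits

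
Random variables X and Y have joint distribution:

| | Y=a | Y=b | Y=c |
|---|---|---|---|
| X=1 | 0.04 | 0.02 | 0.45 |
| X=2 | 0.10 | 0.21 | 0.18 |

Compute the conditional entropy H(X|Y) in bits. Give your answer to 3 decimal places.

Marginals: p(X) = (0.5100, 0.4900), p(Y) = (0.1400, 0.2300, 0.6300).
H(X|Y) = Σ p(Y) · H(X|Y=·).
  Y=a: p=0.1400, H(X|Y=a) = 0.8631
  Y=b: p=0.2300, H(X|Y=b) = 0.4262
  Y=c: p=0.6300, H(X|Y=c) = 0.8631
Weighted sum = 0.763 bits.

0.763 bits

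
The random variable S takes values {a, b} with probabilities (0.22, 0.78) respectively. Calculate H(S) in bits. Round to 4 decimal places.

0.7602 bits

H(S) = −Σ p·log₂ p.
  −(0.22)·log₂(0.22) = 0.48057
  −(0.78)·log₂(0.78) = 0.27959
Sum: 0.48057 + 0.27959 = 0.7602 bits.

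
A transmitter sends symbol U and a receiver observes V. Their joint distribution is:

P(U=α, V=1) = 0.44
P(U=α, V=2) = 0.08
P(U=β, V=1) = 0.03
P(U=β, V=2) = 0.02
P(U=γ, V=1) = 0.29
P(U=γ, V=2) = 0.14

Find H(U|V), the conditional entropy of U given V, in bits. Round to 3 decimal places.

1.197 bits

Marginals: p(U) = (0.5200, 0.0500, 0.4300), p(V) = (0.7600, 0.2400).
H(U|V) = Σ p(V) · H(U|V=·).
  V=1: p=0.7600, H(U|V=1) = 1.1709
  V=2: p=0.2400, H(U|V=2) = 1.2807
Weighted sum = 1.197 bits.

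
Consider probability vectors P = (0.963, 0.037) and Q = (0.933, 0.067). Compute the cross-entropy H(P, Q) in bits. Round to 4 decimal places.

H(P,Q) = −Σ p·log₂ q.
  −0.963·log₂(0.933) = 0.09635
  −0.037·log₂(0.067) = 0.14429
H(P,Q) = 0.2406 bits.

0.2406 bits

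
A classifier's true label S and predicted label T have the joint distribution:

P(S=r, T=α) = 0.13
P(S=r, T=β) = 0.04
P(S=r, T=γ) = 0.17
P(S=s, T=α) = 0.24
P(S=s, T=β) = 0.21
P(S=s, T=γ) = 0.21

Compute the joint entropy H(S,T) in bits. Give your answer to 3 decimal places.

2.443 bits

H(S,T) = −Σ p(x,y)·log₂ p(x,y) over all 6 cells.
  cell (r,α): −0.13·log₂0.13 = 0.3826
  cell (r,β): −0.04·log₂0.04 = 0.1858
  cell (r,γ): −0.17·log₂0.17 = 0.4346
  cell (s,α): −0.24·log₂0.24 = 0.4941
  cell (s,β): −0.21·log₂0.21 = 0.4728
  cell (s,γ): −0.21·log₂0.21 = 0.4728
Sum = 2.443 bits.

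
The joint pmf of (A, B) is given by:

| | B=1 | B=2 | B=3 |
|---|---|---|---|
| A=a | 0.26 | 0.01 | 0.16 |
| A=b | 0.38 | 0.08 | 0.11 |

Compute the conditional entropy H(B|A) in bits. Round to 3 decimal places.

Marginals: p(A) = (0.4300, 0.5700), p(B) = (0.6400, 0.0900, 0.2700).
H(B|A) = Σ p(A) · H(B|A=·).
  A=a: p=0.4300, H(B|A=a) = 1.0958
  A=b: p=0.5700, H(B|A=b) = 1.2456
Weighted sum = 1.181 bits.

1.181 bits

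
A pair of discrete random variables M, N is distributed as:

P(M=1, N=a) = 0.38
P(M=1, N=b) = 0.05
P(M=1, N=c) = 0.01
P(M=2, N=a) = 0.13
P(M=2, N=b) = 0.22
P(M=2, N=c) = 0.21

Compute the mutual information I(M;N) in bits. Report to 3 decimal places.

0.327 bits

Marginals: p(M) = (0.4400, 0.5600), p(N) = (0.5100, 0.2700, 0.2200).
I(M;N) = Σ p(x,y)·log₂[p(x,y)/(p(x)p(y))].
  (1,a): 0.38·log₂(1.6934) = 0.2888
  (1,b): 0.05·log₂(0.4209) = -0.0624
  (1,c): 0.01·log₂(0.1033) = -0.0328
  (2,a): 0.13·log₂(0.4552) = -0.1476
  (2,b): 0.22·log₂(1.4550) = 0.1190
  (2,c): 0.21·log₂(1.7045) = 0.1616
Sum = 0.327 bits.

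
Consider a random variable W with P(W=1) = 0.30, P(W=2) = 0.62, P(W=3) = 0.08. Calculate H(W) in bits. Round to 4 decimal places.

H(W) = −Σ p·log₂ p.
  −(0.30)·log₂(0.30) = 0.52109
  −(0.62)·log₂(0.62) = 0.42759
  −(0.08)·log₂(0.08) = 0.29151
Sum: 0.52109 + 0.42759 + 0.29151 = 1.2402 bits.

1.2402 bits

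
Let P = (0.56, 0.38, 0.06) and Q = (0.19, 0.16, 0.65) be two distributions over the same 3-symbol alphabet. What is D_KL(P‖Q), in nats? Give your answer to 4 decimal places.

0.7911 nats

D(P‖Q) = Σ p·ln(p/q).
  0.56·ln(0.56/0.19) = 0.60531
  0.38·ln(0.38/0.16) = 0.32870
  0.06·ln(0.06/0.65) = -0.14296
D(P‖Q) = 0.7911 nats.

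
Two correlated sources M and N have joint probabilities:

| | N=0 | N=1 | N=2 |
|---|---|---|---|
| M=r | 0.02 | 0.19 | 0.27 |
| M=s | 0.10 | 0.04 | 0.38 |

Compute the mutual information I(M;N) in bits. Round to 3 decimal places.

0.131 bits

Marginals: p(M) = (0.4800, 0.5200), p(N) = (0.1200, 0.2300, 0.6500).
I(M;N) = Σ p(x,y)·log₂[p(x,y)/(p(x)p(y))].
  (r,0): 0.02·log₂(0.3472) = -0.0305
  (r,1): 0.19·log₂(1.7210) = 0.1488
  (r,2): 0.27·log₂(0.8654) = -0.0563
  (s,0): 0.10·log₂(1.6026) = 0.0680
  (s,1): 0.04·log₂(0.3344) = -0.0632
  (s,2): 0.38·log₂(1.1243) = 0.0642
Sum = 0.131 bits.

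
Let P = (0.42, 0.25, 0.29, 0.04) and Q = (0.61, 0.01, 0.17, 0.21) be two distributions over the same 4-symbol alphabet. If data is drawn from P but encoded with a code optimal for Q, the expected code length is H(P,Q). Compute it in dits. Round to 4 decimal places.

H(P,Q) = −Σ p·log₁₀ q.
  −0.42·log₁₀(0.61) = 0.09016
  −0.25·log₁₀(0.01) = 0.50000
  −0.29·log₁₀(0.17) = 0.22317
  −0.04·log₁₀(0.21) = 0.02711
H(P,Q) = 0.8404 dits.

0.8404 dits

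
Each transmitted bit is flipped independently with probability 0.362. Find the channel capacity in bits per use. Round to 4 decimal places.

Binary symmetric channel: C = 1 − h₂(ε) where h₂ is the binary entropy function.
h₂(0.362) = −0.362·log₂0.362 − 0.638·log₂0.638 = 0.9443.
C = 1 − 0.9443 = 0.0557 bits per channel use.

0.0557 bits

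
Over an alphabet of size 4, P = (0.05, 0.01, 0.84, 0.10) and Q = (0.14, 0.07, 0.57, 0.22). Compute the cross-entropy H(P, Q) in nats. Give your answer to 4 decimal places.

H(P,Q) = −Σ p·ln q.
  −0.05·ln(0.14) = 0.09831
  −0.01·ln(0.07) = 0.02659
  −0.84·ln(0.57) = 0.47218
  −0.10·ln(0.22) = 0.15141
H(P,Q) = 0.7485 nats.

0.7485 nats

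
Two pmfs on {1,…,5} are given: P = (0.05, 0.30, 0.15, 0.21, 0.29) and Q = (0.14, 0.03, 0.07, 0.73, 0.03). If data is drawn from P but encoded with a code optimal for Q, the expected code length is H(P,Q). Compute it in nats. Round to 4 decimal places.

2.6322 nats

H(P,Q) = −Σ p·ln q.
  −0.05·ln(0.14) = 0.09831
  −0.30·ln(0.03) = 1.05197
  −0.15·ln(0.07) = 0.39889
  −0.21·ln(0.73) = 0.06609
  −0.29·ln(0.03) = 1.01690
H(P,Q) = 2.6322 nats.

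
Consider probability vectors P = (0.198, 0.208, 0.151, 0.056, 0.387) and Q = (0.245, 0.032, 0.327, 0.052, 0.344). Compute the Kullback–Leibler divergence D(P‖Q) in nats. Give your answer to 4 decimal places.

D(P‖Q) = Σ p·ln(p/q).
  0.198·ln(0.198/0.245) = -0.04217
  0.208·ln(0.208/0.032) = 0.38933
  0.151·ln(0.151/0.327) = -0.11667
  0.056·ln(0.056/0.052) = 0.00415
  0.387·ln(0.387/0.344) = 0.04558
D(P‖Q) = 0.2802 nats.

0.2802 nats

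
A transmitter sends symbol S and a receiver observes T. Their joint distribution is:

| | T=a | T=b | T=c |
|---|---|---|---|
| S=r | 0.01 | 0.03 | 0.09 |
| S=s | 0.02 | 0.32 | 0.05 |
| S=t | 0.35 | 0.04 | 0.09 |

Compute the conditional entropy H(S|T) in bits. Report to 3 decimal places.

0.866 bits

Marginals: p(S) = (0.1300, 0.3900, 0.4800), p(T) = (0.3800, 0.3900, 0.2300).
H(S|T) = Σ p(T) · H(S|T=·).
  T=a: p=0.3800, H(S|T=a) = 0.4710
  T=b: p=0.3900, H(S|T=b) = 0.8558
  T=c: p=0.2300, H(S|T=c) = 1.5380
Weighted sum = 0.866 bits.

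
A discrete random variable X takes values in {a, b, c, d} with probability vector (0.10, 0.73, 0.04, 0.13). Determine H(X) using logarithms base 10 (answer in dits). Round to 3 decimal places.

H(X) = −Σ p·log₁₀ p.
  −(0.10)·log₁₀(0.10) = 0.1000
  −(0.73)·log₁₀(0.73) = 0.0998
  −(0.04)·log₁₀(0.04) = 0.0559
  −(0.13)·log₁₀(0.13) = 0.1152
Sum: 0.1000 + 0.0998 + 0.0559 + 0.1152 = 0.371 dits.

0.371 dits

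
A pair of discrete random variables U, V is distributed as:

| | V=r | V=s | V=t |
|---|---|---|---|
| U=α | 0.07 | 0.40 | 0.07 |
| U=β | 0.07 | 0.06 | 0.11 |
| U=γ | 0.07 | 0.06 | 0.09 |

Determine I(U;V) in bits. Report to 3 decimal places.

0.175 bits

Marginals: p(U) = (0.5400, 0.2400, 0.2200), p(V) = (0.2100, 0.5200, 0.2700).
I(U;V) = Σ p(x,y)·log₂[p(x,y)/(p(x)p(y))].
  (α,r): 0.07·log₂(0.6173) = -0.0487
  (α,s): 0.40·log₂(1.4245) = 0.2042
  (α,t): 0.07·log₂(0.4801) = -0.0741
  (β,r): 0.07·log₂(1.3889) = 0.0332
  (β,s): 0.06·log₂(0.4808) = -0.0634
  (β,t): 0.11·log₂(1.6975) = 0.0840
  (γ,r): 0.07·log₂(1.5152) = 0.0420
  (γ,s): 0.06·log₂(0.5245) = -0.0559
  (γ,t): 0.09·log₂(1.5152) = 0.0540
Sum = 0.175 bits.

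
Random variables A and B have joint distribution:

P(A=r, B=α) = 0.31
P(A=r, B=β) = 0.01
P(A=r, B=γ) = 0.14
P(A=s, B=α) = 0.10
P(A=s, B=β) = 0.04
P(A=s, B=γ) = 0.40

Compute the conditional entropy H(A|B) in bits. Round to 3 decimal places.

0.811 bits

Marginals: p(A) = (0.4600, 0.5400), p(B) = (0.4100, 0.0500, 0.5400).
H(A|B) = Σ p(B) · H(A|B=·).
  B=α: p=0.4100, H(A|B=α) = 0.8015
  B=β: p=0.0500, H(A|B=β) = 0.7219
  B=γ: p=0.5400, H(A|B=γ) = 0.8256
Weighted sum = 0.811 bits.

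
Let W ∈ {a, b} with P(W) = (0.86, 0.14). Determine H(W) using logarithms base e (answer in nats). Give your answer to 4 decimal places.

H(W) = −Σ p·ln p.
  −(0.86)·ln(0.86) = 0.12971
  −(0.14)·ln(0.14) = 0.27526
Sum: 0.12971 + 0.27526 = 0.4050 nats.

0.4050 nats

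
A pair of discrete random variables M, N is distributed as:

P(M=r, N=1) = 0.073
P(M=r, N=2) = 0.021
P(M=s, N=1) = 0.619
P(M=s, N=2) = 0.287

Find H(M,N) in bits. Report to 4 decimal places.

H(M,N) = −Σ p(x,y)·log₂ p(x,y) over all 4 cells.
  cell (r,1): −0.073·log₂0.073 = 0.27565
  cell (r,2): −0.021·log₂0.021 = 0.11704
  cell (s,1): −0.619·log₂0.619 = 0.42834
  cell (s,2): −0.287·log₂0.287 = 0.51685
Sum = 1.3379 bits.

1.3379 bits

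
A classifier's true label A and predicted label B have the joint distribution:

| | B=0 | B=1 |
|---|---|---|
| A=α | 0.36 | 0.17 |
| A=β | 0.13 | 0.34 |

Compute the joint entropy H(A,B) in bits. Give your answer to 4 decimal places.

H(A,B) = −Σ p(x,y)·log₂ p(x,y) over all 4 cells.
  cell (α,0): −0.36·log₂0.36 = 0.53062
  cell (α,1): −0.17·log₂0.17 = 0.43459
  cell (β,0): −0.13·log₂0.13 = 0.38264
  cell (β,1): −0.34·log₂0.34 = 0.52917
Sum = 1.8770 bits.

1.8770 bits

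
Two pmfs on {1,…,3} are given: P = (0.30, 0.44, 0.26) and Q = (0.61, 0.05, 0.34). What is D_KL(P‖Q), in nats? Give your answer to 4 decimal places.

D(P‖Q) = Σ p·ln(p/q).
  0.30·ln(0.30/0.61) = -0.21290
  0.44·ln(0.44/0.05) = 0.95689
  0.26·ln(0.26/0.34) = -0.06975
D(P‖Q) = 0.6742 nats.

0.6742 nats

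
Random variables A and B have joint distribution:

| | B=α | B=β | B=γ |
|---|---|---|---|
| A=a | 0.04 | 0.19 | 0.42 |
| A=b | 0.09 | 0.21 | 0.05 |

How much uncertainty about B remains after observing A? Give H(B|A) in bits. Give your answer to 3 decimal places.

Chain rule: H(B|A) = H(A,B) − H(A).
Marginals: p(A) = (0.6500, 0.3500), p(B) = (0.1300, 0.4000, 0.4700).
H(A,B) = 2.1682 bits; H(A) = 0.9341 bits.
H(B|A) = 2.1682 − 0.9341 = 1.234 bits.

1.234 bits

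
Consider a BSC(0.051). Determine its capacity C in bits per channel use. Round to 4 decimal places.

0.7094 bits

Binary symmetric channel: C = 1 − h₂(ε) where h₂ is the binary entropy function.
h₂(0.051) = −0.051·log₂0.051 − 0.949·log₂0.949 = 0.2906.
C = 1 − 0.2906 = 0.7094 bits per channel use.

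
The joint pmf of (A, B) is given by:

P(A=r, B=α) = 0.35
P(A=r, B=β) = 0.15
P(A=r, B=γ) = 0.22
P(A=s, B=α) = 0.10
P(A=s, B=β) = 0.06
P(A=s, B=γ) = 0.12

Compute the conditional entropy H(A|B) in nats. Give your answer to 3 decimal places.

Chain rule: H(A|B) = H(A,B) − H(B).
Marginals: p(A) = (0.7200, 0.2800), p(B) = (0.4500, 0.2100, 0.3400).
H(A,B) = 1.6386 nats; H(B) = 1.0539 nats.
H(A|B) = 1.6386 − 1.0539 = 0.585 nats.

0.585 nats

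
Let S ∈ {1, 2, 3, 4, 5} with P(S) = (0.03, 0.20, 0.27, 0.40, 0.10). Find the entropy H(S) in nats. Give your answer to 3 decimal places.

1.377 nats

H(S) = −Σ p·ln p.
  −(0.03)·ln(0.03) = 0.1052
  −(0.20)·ln(0.20) = 0.3219
  −(0.27)·ln(0.27) = 0.3535
  −(0.40)·ln(0.40) = 0.3665
  −(0.10)·ln(0.10) = 0.2303
Sum: 0.1052 + 0.3219 + 0.3535 + 0.3665 + 0.2303 = 1.377 nats.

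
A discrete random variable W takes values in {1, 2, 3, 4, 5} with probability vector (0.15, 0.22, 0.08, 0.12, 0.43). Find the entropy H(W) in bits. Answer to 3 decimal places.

2.073 bits

H(W) = −Σ p·log₂ p.
  −(0.15)·log₂(0.15) = 0.4105
  −(0.22)·log₂(0.22) = 0.4806
  −(0.08)·log₂(0.08) = 0.2915
  −(0.12)·log₂(0.12) = 0.3671
  −(0.43)·log₂(0.43) = 0.5236
Sum: 0.4105 + 0.4806 + 0.2915 + 0.3671 + 0.5236 = 2.073 bits.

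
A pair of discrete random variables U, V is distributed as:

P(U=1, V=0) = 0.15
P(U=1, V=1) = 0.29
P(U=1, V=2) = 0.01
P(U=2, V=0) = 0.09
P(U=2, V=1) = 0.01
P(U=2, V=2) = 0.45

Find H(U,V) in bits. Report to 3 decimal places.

H(U,V) = −Σ p(x,y)·log₂ p(x,y) over all 6 cells.
  cell (1,0): −0.15·log₂0.15 = 0.4105
  cell (1,1): −0.29·log₂0.29 = 0.5179
  cell (1,2): −0.01·log₂0.01 = 0.0664
  cell (2,0): −0.09·log₂0.09 = 0.3127
  cell (2,1): −0.01·log₂0.01 = 0.0664
  cell (2,2): −0.45·log₂0.45 = 0.5184
Sum = 1.892 bits.

1.892 bits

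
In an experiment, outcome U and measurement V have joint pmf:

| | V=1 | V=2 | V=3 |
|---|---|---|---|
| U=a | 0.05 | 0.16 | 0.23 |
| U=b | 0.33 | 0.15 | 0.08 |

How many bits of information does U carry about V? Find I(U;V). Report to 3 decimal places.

Marginals: p(U) = (0.4400, 0.5600), p(V) = (0.3800, 0.3100, 0.3100).
I(U;V) = Σ p(x,y)·log₂[p(x,y)/(p(x)p(y))].
  (a,1): 0.05·log₂(0.2990) = -0.0871
  (a,2): 0.16·log₂(1.1730) = 0.0368
  (a,3): 0.23·log₂(1.6862) = 0.1734
  (b,1): 0.33·log₂(1.5508) = 0.2089
  (b,2): 0.15·log₂(0.8641) = -0.0316
  (b,3): 0.08·log₂(0.4608) = -0.0894
Sum = 0.211 bits.

0.211 bits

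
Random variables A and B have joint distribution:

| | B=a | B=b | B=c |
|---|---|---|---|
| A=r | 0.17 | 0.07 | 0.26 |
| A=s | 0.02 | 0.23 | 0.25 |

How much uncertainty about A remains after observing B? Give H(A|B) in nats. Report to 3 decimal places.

0.580 nats

Marginals: p(A) = (0.5000, 0.5000), p(B) = (0.1900, 0.3000, 0.5100).
H(A|B) = Σ p(B) · H(A|B=·).
  B=a: p=0.1900, H(A|B=a) = 0.3365
  B=b: p=0.3000, H(A|B=b) = 0.5433
  B=c: p=0.5100, H(A|B=c) = 0.6930
Weighted sum = 0.580 nats.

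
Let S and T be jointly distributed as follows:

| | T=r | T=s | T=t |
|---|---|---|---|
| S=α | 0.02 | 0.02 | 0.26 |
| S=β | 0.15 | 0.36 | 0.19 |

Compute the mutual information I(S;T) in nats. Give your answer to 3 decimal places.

0.164 nats

Marginals: p(S) = (0.3000, 0.7000), p(T) = (0.1700, 0.3800, 0.4500).
I(S;T) = Σ p(x,y)·ln[p(x,y)/(p(x)p(y))].
  (α,r): 0.02·ln(0.3922) = -0.0187
  (α,s): 0.02·ln(0.1754) = -0.0348
  (α,t): 0.26·ln(1.9259) = 0.1704
  (β,r): 0.15·ln(1.2605) = 0.0347
  (β,s): 0.36·ln(1.3534) = 0.1089
  (β,t): 0.19·ln(0.6032) = -0.0961
Sum = 0.164 nats.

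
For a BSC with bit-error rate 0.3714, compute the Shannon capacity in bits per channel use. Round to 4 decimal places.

Binary symmetric channel: C = 1 − h₂(ε) where h₂ is the binary entropy function.
h₂(0.3714) = −0.3714·log₂0.3714 − 0.6286·log₂0.6286 = 0.9517.
C = 1 − 0.9517 = 0.0483 bits per channel use.

0.0483 bits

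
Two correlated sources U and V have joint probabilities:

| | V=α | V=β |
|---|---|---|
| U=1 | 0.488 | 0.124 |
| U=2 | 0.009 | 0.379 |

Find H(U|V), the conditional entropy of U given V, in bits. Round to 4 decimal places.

Chain rule: H(U|V) = H(U,V) − H(V).
Marginals: p(U) = (0.6120, 0.3880), p(V) = (0.4970, 0.5030).
H(U,V) = 1.4702 bits; H(V) = 1.0000 bits.
H(U|V) = 1.4702 − 1.0000 = 0.4702 bits.

0.4702 bits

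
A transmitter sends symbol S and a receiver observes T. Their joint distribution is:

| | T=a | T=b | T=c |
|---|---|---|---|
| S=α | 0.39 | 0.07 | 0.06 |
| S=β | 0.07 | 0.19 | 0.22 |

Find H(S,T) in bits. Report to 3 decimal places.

2.246 bits

H(S,T) = −Σ p(x,y)·log₂ p(x,y) over all 6 cells.
  cell (α,a): −0.39·log₂0.39 = 0.5298
  cell (α,b): −0.07·log₂0.07 = 0.2686
  cell (α,c): −0.06·log₂0.06 = 0.2435
  cell (β,a): −0.07·log₂0.07 = 0.2686
  cell (β,b): −0.19·log₂0.19 = 0.4552
  cell (β,c): −0.22·log₂0.22 = 0.4806
Sum = 2.246 bits.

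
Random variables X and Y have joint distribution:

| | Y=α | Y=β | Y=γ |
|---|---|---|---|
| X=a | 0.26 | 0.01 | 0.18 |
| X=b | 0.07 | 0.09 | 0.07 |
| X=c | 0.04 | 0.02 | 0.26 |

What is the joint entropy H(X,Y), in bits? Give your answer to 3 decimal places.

H(X,Y) = −Σ p(x,y)·log₂ p(x,y) over all 9 cells.
  cell (a,α): −0.26·log₂0.26 = 0.5053
  cell (a,β): −0.01·log₂0.01 = 0.0664
  cell (a,γ): −0.18·log₂0.18 = 0.4453
  cell (b,α): −0.07·log₂0.07 = 0.2686
  cell (b,β): −0.09·log₂0.09 = 0.3127
  cell (b,γ): −0.07·log₂0.07 = 0.2686
  cell (c,α): −0.04·log₂0.04 = 0.1858
  cell (c,β): −0.02·log₂0.02 = 0.1129
  cell (c,γ): −0.26·log₂0.26 = 0.5053
Sum = 2.671 bits.

2.671 bits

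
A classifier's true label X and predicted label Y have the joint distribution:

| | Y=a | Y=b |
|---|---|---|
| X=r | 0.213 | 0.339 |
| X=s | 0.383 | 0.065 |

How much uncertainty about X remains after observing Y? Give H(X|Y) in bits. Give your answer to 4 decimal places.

0.8177 bits

Chain rule: H(X|Y) = H(X,Y) − H(Y).
Marginals: p(X) = (0.5520, 0.4480), p(Y) = (0.5960, 0.4040).
H(X,Y) = 1.7909 bits; H(Y) = 0.9732 bits.
H(X|Y) = 1.7909 − 0.9732 = 0.8177 bits.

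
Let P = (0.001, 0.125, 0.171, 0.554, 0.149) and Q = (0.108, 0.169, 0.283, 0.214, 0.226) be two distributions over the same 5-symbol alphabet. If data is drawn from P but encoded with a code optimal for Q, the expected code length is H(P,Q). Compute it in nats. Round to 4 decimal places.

1.5161 nats

H(P,Q) = −Σ p·ln q.
  −0.001·ln(0.108) = 0.00223
  −0.125·ln(0.169) = 0.22223
  −0.171·ln(0.283) = 0.21585
  −0.554·ln(0.214) = 0.85415
  −0.149·ln(0.226) = 0.22160
H(P,Q) = 1.5161 nats.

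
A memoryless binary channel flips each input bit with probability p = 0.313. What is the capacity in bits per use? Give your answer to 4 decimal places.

Binary symmetric channel: C = 1 − h₂(ε) where h₂ is the binary entropy function.
h₂(0.313) = −0.313·log₂0.313 − 0.687·log₂0.687 = 0.8966.
C = 1 − 0.8966 = 0.1034 bits per channel use.

0.1034 bits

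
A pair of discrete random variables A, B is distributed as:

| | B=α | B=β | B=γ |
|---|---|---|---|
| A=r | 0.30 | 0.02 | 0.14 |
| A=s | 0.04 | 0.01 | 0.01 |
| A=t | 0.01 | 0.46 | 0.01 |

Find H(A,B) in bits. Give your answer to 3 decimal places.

1.998 bits

H(A,B) = −Σ p(x,y)·log₂ p(x,y) over all 9 cells.
  cell (r,α): −0.30·log₂0.30 = 0.5211
  cell (r,β): −0.02·log₂0.02 = 0.1129
  cell (r,γ): −0.14·log₂0.14 = 0.3971
  cell (s,α): −0.04·log₂0.04 = 0.1858
  cell (s,β): −0.01·log₂0.01 = 0.0664
  cell (s,γ): −0.01·log₂0.01 = 0.0664
  cell (t,α): −0.01·log₂0.01 = 0.0664
  cell (t,β): −0.46·log₂0.46 = 0.5153
  cell (t,γ): −0.01·log₂0.01 = 0.0664
Sum = 1.998 bits.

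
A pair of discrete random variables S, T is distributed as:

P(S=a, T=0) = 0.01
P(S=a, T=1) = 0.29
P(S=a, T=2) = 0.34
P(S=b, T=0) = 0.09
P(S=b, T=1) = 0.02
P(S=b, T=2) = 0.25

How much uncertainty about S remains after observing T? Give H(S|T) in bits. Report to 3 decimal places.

0.734 bits

Marginals: p(S) = (0.6400, 0.3600), p(T) = (0.1000, 0.3100, 0.5900).
H(S|T) = Σ p(T) · H(S|T=·).
  T=0: p=0.1000, H(S|T=0) = 0.4690
  T=1: p=0.3100, H(S|T=1) = 0.3451
  T=2: p=0.5900, H(S|T=2) = 0.9831
Weighted sum = 0.734 bits.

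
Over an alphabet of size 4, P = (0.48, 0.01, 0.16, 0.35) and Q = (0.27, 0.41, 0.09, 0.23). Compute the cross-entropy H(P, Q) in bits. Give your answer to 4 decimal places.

2.2175 bits

H(P,Q) = −Σ p·log₂ q.
  −0.48·log₂(0.27) = 0.90670
  −0.01·log₂(0.41) = 0.01286
  −0.16·log₂(0.09) = 0.55583
  −0.35·log₂(0.23) = 0.74210
H(P,Q) = 2.2175 bits.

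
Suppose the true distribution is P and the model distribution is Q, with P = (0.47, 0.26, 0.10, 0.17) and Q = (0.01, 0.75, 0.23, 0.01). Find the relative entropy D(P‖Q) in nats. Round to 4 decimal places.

D(P‖Q) = Σ p·ln(p/q).
  0.47·ln(0.47/0.01) = 1.80957
  0.26·ln(0.26/0.75) = -0.27544
  0.10·ln(0.10/0.23) = -0.08329
  0.17·ln(0.17/0.01) = 0.48165
D(P‖Q) = 1.9325 nats.

1.9325 nats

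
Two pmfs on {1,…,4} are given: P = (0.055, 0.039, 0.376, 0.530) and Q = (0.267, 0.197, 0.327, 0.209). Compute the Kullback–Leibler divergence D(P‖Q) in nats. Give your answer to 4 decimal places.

D(P‖Q) = Σ p·ln(p/q).
  0.055·ln(0.055/0.267) = -0.08690
  0.039·ln(0.039/0.197) = -0.06317
  0.376·ln(0.376/0.327) = 0.05250
  0.530·ln(0.530/0.209) = 0.49319
D(P‖Q) = 0.3956 nats.

0.3956 nats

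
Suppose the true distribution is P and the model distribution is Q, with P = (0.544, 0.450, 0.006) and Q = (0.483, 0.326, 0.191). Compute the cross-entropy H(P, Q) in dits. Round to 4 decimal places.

0.3953 dits

H(P,Q) = −Σ p·log₁₀ q.
  −0.544·log₁₀(0.483) = 0.17193
  −0.450·log₁₀(0.326) = 0.21905
  −0.006·log₁₀(0.191) = 0.00431
H(P,Q) = 0.3953 dits.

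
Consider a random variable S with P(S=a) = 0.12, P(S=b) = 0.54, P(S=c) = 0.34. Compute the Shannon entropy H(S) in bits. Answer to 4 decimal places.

H(S) = −Σ p·log₂ p.
  −(0.12)·log₂(0.12) = 0.36707
  −(0.54)·log₂(0.54) = 0.48004
  −(0.34)·log₂(0.34) = 0.52917
Sum: 0.36707 + 0.48004 + 0.52917 = 1.3763 bits.

1.3763 bits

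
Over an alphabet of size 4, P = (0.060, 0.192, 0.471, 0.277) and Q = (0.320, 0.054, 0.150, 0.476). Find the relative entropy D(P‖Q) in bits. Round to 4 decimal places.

D(P‖Q) = Σ p·log₂(p/q).
  0.060·log₂(0.060/0.320) = -0.14490
  0.192·log₂(0.192/0.054) = 0.35137
  0.471·log₂(0.471/0.150) = 0.77751
  0.277·log₂(0.277/0.476) = -0.21636
D(P‖Q) = 0.7676 bits.

0.7676 bits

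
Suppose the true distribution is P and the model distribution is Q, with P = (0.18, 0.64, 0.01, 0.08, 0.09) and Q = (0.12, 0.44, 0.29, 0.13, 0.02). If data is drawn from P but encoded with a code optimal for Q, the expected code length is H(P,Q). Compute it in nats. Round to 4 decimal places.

1.4348 nats

H(P,Q) = −Σ p·ln q.
  −0.18·ln(0.12) = 0.38165
  −0.64·ln(0.44) = 0.52543
  −0.01·ln(0.29) = 0.01238
  −0.08·ln(0.13) = 0.16322
  −0.09·ln(0.02) = 0.35208
H(P,Q) = 1.4348 nats.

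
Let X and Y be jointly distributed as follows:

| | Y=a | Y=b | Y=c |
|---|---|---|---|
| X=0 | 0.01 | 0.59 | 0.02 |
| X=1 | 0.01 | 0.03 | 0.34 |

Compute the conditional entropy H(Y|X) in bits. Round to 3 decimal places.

0.418 bits

Marginals: p(X) = (0.6200, 0.3800), p(Y) = (0.0200, 0.6200, 0.3600).
H(Y|X) = Σ p(X) · H(Y|X=·).
  X=0: p=0.6200, H(Y|X=0) = 0.3239
  X=1: p=0.3800, H(Y|X=1) = 0.5709
Weighted sum = 0.418 bits.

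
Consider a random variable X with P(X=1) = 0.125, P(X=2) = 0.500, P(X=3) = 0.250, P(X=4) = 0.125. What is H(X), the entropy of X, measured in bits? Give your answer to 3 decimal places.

H(X) = −Σ p·log₂ p.
  −(0.125)·log₂(0.125) = 0.3750
  −(0.500)·log₂(0.500) = 0.5000
  −(0.250)·log₂(0.250) = 0.5000
  −(0.125)·log₂(0.125) = 0.3750
Sum: 0.3750 + 0.5000 + 0.5000 + 0.3750 = 1.750 bits.

1.750 bits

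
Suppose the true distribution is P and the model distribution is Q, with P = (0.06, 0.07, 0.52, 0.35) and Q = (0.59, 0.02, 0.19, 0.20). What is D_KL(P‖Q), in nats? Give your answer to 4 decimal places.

D(P‖Q) = Σ p·ln(p/q).
  0.06·ln(0.06/0.59) = -0.13715
  0.07·ln(0.07/0.02) = 0.08769
  0.52·ln(0.52/0.19) = 0.52354
  0.35·ln(0.35/0.20) = 0.19587
D(P‖Q) = 0.6700 nats.

0.6700 nats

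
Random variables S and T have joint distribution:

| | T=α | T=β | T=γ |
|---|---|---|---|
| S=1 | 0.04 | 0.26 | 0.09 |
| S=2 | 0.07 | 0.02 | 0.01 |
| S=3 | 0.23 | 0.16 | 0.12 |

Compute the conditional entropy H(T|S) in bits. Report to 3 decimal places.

Chain rule: H(T|S) = H(S,T) − H(S).
Marginals: p(S) = (0.3900, 0.1000, 0.5100), p(T) = (0.3400, 0.4400, 0.2200).
H(S,T) = 2.7293 bits; H(S) = 1.3574 bits.
H(T|S) = 2.7293 − 1.3574 = 1.372 bits.

1.372 bits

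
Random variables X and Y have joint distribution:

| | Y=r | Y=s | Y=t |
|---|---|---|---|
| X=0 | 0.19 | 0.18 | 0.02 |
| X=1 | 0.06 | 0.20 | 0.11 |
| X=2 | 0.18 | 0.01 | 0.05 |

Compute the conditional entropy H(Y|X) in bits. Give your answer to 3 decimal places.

Chain rule: H(Y|X) = H(X,Y) − H(X).
Marginals: p(X) = (0.3900, 0.3700, 0.2400), p(Y) = (0.4300, 0.3900, 0.1800).
H(X,Y) = 2.7995 bits; H(X) = 1.5547 bits.
H(Y|X) = 2.7995 − 1.5547 = 1.245 bits.

1.245 bits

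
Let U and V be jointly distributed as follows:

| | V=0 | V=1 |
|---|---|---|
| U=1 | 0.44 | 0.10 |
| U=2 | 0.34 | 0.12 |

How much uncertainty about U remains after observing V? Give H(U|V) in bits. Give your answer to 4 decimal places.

Chain rule: H(U|V) = H(U,V) − H(V).
Marginals: p(U) = (0.5400, 0.4600), p(V) = (0.7800, 0.2200).
H(U,V) = 1.7496 bits; H(V) = 0.7602 bits.
H(U|V) = 1.7496 − 0.7602 = 0.9894 bits.

0.9894 bits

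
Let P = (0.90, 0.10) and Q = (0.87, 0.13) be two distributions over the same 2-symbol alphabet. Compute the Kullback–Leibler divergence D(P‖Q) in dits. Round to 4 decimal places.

0.0019 dits

D(P‖Q) = Σ p·log₁₀(p/q).
  0.90·log₁₀(0.90/0.87) = 0.01325
  0.10·log₁₀(0.10/0.13) = -0.01139
D(P‖Q) = 0.0019 dits.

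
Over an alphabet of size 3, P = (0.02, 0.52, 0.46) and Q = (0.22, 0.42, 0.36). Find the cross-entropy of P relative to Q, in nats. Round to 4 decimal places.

H(P,Q) = −Σ p·ln q.
  −0.02·ln(0.22) = 0.03028
  −0.52·ln(0.42) = 0.45110
  −0.46·ln(0.36) = 0.46996
H(P,Q) = 0.9513 nats.

0.9513 nats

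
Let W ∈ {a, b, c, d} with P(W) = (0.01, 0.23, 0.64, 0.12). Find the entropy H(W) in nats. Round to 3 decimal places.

0.924 nats

H(W) = −Σ p·ln p.
  −(0.01)·ln(0.01) = 0.0461
  −(0.23)·ln(0.23) = 0.3380
  −(0.64)·ln(0.64) = 0.2856
  −(0.12)·ln(0.12) = 0.2544
Sum: 0.0461 + 0.3380 + 0.2856 + 0.2544 = 0.924 nats.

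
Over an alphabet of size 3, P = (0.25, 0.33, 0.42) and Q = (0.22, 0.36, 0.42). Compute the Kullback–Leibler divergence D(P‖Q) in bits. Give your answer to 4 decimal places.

0.0047 bits

D(P‖Q) = Σ p·log₂(p/q).
  0.25·log₂(0.25/0.22) = 0.04611
  0.33·log₂(0.33/0.36) = -0.04143
  0.42·log₂(0.42/0.42) = 0.00000
D(P‖Q) = 0.0047 bits.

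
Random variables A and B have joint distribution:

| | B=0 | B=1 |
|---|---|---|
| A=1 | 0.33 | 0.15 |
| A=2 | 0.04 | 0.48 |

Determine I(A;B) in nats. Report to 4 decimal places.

Marginals: p(A) = (0.4800, 0.5200), p(B) = (0.3700, 0.6300).
I(A;B) = H(A) + H(B) − H(A,B).
H(A) = 0.6923, H(B) = 0.6590, H(A,B) = 1.1315.
I(A;B) = 0.6923 + 0.6590 − 1.1315 = 0.2198 nats.

0.2198 nats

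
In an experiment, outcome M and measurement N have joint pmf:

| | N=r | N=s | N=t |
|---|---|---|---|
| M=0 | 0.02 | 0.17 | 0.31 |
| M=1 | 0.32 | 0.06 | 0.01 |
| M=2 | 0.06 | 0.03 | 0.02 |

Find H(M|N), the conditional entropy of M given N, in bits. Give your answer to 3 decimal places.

Marginals: p(M) = (0.5000, 0.3900, 0.1100), p(N) = (0.4000, 0.2600, 0.3400).
H(M|N) = Σ p(N) · H(M|N=·).
  N=r: p=0.4000, H(M|N=r) = 0.8842
  N=s: p=0.2600, H(M|N=s) = 1.2485
  N=t: p=0.3400, H(M|N=t) = 0.5116
Weighted sum = 0.852 bits.

0.852 bits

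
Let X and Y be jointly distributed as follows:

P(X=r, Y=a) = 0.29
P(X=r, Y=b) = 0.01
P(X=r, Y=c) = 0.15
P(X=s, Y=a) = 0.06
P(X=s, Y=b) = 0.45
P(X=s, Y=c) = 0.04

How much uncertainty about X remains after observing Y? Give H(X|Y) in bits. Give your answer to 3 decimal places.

Marginals: p(X) = (0.4500, 0.5500), p(Y) = (0.3500, 0.4600, 0.1900).
H(X|Y) = Σ p(Y) · H(X|Y=·).
  Y=a: p=0.3500, H(X|Y=a) = 0.6610
  Y=b: p=0.4600, H(X|Y=b) = 0.1511
  Y=c: p=0.1900, H(X|Y=c) = 0.7425
Weighted sum = 0.442 bits.

0.442 bits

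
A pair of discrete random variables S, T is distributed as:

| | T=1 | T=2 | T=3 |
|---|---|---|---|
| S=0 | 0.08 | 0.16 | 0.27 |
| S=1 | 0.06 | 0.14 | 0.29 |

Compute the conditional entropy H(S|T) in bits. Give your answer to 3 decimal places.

0.996 bits

Marginals: p(S) = (0.5100, 0.4900), p(T) = (0.1400, 0.3000, 0.5600).
H(S|T) = Σ p(T) · H(S|T=·).
  T=1: p=0.1400, H(S|T=1) = 0.9852
  T=2: p=0.3000, H(S|T=2) = 0.9968
  T=3: p=0.5600, H(S|T=3) = 0.9991
Weighted sum = 0.996 bits.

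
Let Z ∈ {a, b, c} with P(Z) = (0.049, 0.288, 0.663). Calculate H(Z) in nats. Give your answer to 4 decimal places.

0.7788 nats

H(Z) = −Σ p·ln p.
  −(0.049)·ln(0.049) = 0.14778
  −(0.288)·ln(0.288) = 0.35850
  −(0.663)·ln(0.663) = 0.27248
Sum: 0.14778 + 0.35850 + 0.27248 = 0.7788 nats.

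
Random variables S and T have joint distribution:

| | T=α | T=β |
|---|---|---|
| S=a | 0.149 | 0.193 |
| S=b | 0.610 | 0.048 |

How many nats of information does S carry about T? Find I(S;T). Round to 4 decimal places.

Marginals: p(S) = (0.3420, 0.6580), p(T) = (0.7590, 0.2410).
I(S;T) = Σ p(x,y)·ln[p(x,y)/(p(x)p(y))].
  (a,α): 0.149·ln(0.5740) = -0.08271
  (a,β): 0.193·ln(2.3416) = 0.16421
  (b,α): 0.610·ln(1.2214) = 0.12200
  (b,β): 0.048·ln(0.3027) = -0.05736
Sum = 0.1461 nats.

0.1461 nats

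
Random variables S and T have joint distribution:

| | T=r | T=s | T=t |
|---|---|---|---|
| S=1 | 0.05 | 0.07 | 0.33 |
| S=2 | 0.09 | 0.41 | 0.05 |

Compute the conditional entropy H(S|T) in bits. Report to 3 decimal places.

0.633 bits

Marginals: p(S) = (0.4500, 0.5500), p(T) = (0.1400, 0.4800, 0.3800).
H(S|T) = Σ p(T) · H(S|T=·).
  T=r: p=0.1400, H(S|T=r) = 0.9403
  T=s: p=0.4800, H(S|T=s) = 0.5993
  T=t: p=0.3800, H(S|T=t) = 0.5618
Weighted sum = 0.633 bits.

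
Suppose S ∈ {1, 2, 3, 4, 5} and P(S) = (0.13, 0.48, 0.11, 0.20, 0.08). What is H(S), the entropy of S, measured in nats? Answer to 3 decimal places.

H(S) = −Σ p·ln p.
  −(0.13)·ln(0.13) = 0.2652
  −(0.48)·ln(0.48) = 0.3523
  −(0.11)·ln(0.11) = 0.2428
  −(0.20)·ln(0.20) = 0.3219
  −(0.08)·ln(0.08) = 0.2021
Sum: 0.2652 + 0.3523 + 0.2428 + 0.3219 + 0.2021 = 1.384 nats.

1.384 nats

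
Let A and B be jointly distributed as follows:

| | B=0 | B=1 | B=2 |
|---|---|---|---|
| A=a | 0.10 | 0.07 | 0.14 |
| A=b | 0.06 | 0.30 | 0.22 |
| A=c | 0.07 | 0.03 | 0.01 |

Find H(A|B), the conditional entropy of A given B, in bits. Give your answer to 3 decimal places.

1.183 bits

Chain rule: H(A|B) = H(A,B) − H(B).
Marginals: p(A) = (0.3100, 0.5800, 0.1100), p(B) = (0.2300, 0.4000, 0.3700).
H(A,B) = 2.7298 bits; H(B) = 1.5472 bits.
H(A|B) = 2.7298 − 1.5472 = 1.183 bits.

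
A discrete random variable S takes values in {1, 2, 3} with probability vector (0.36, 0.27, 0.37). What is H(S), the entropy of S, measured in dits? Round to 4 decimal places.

0.4730 dits

H(S) = −Σ p·log₁₀ p.
  −(0.36)·log₁₀(0.36) = 0.15973
  −(0.27)·log₁₀(0.27) = 0.15353
  −(0.37)·log₁₀(0.37) = 0.15977
Sum: 0.15973 + 0.15353 + 0.15977 = 0.4730 dits.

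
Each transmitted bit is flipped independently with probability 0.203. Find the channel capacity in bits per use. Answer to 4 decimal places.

Binary symmetric channel: C = 1 − h₂(ε) where h₂ is the binary entropy function.
h₂(0.203) = −0.203·log₂0.203 − 0.797·log₂0.797 = 0.7279.
C = 1 − 0.7279 = 0.2721 bits per channel use.

0.2721 bits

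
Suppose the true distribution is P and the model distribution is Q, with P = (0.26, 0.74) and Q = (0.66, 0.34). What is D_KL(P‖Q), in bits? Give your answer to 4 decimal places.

D(P‖Q) = Σ p·log₂(p/q).
  0.26·log₂(0.26/0.66) = -0.34943
  0.74·log₂(0.74/0.34) = 0.83027
D(P‖Q) = 0.4808 bits.

0.4808 bits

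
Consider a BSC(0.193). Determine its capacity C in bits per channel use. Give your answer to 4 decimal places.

Binary symmetric channel: C = 1 − h₂(ε) where h₂ is the binary entropy function.
h₂(0.193) = −0.193·log₂0.193 − 0.807·log₂0.807 = 0.7077.
C = 1 − 0.7077 = 0.2923 bits per channel use.

0.2923 bits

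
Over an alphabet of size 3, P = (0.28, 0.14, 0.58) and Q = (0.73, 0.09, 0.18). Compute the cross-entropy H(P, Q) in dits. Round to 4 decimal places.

H(P,Q) = −Σ p·log₁₀ q.
  −0.28·log₁₀(0.73) = 0.03827
  −0.14·log₁₀(0.09) = 0.14641
  −0.58·log₁₀(0.18) = 0.43194
H(P,Q) = 0.6166 dits.

0.6166 dits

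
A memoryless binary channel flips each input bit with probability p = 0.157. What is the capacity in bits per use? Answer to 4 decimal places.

Binary symmetric channel: C = 1 − h₂(ε) where h₂ is the binary entropy function.
h₂(0.157) = −0.157·log₂0.157 − 0.843·log₂0.843 = 0.6271.
C = 1 − 0.6271 = 0.3729 bits per channel use.

0.3729 bits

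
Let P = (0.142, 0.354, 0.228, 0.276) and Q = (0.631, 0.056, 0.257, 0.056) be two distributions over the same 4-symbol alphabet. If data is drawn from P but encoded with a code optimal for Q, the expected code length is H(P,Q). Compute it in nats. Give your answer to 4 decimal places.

H(P,Q) = −Σ p·ln q.
  −0.142·ln(0.631) = 0.06538
  −0.354·ln(0.056) = 1.02037
  −0.228·ln(0.257) = 0.30978
  −0.276·ln(0.056) = 0.79554
H(P,Q) = 2.1911 nats.

2.1911 nats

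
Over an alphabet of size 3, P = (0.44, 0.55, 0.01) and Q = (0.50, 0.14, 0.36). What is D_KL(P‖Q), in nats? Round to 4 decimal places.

0.6605 nats

D(P‖Q) = Σ p·ln(p/q).
  0.44·ln(0.44/0.50) = -0.05625
  0.55·ln(0.55/0.14) = 0.75255
  0.01·ln(0.01/0.36) = -0.03584
D(P‖Q) = 0.6605 nats.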